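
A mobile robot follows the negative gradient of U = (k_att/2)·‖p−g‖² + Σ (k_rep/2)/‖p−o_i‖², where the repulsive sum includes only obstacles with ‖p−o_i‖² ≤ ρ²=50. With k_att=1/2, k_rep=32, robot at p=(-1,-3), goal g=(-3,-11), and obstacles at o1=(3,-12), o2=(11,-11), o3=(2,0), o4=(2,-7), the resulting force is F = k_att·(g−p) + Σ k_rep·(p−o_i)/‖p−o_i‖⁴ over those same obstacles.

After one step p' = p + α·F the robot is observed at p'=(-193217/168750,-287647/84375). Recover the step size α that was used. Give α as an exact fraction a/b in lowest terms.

F_att = 1/2·(g−p) = 1/2·(-2,-8) = (-1.0000,-4.0000)
o1: d²=97 > ρ²=50 → inactive
o2: d²=208 > ρ²=50 → inactive
o3: d²=18 ≤ ρ²=50; F_rep = 32·(-3,-3)/18² = (-0.2963,-0.2963)
o4: d²=25 ≤ ρ²=50; F_rep = 32·(-3,4)/25² = (-0.1536,0.2048)
F = F_att + ΣF_rep = (-1.4499,-4.0915)
Δp = p'−p = (-0.1450,-0.4091); α = Δx/Fx = (-24467/168750) / (-24467/16875) = 1/10
check: Δy/Fy = (-34522/84375) / (-69044/16875) = 1/10 ✓

α = 1/10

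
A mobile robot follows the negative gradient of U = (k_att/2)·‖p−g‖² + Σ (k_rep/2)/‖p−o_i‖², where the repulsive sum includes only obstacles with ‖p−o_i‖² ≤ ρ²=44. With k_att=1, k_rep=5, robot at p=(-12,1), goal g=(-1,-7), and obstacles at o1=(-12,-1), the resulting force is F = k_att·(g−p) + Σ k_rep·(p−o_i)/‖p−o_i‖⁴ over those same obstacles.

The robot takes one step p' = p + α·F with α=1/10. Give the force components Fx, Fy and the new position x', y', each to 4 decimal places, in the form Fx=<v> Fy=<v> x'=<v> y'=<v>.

Fx=11.0000 Fy=-7.3750 x'=-10.9000 y'=0.2625

F_att = 1·(g−p) = 1·(11,-8) = (11.0000,-8.0000)
o1: d²=4 ≤ ρ²=44; F_rep = 5·(0,2)/4² = (0.0000,0.6250)
F = F_att + ΣF_rep = (11.0000,-7.3750)
p' = p + 1/10·F = (-10.9000,0.2625)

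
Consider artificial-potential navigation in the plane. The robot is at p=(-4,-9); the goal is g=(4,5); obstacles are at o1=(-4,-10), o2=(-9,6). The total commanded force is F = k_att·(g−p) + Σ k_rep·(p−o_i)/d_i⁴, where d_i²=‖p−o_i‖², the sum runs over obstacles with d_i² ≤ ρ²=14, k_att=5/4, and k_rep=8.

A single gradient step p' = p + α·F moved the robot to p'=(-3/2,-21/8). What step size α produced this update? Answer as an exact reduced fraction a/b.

F_att = 5/4·(g−p) = 5/4·(8,14) = (10.0000,17.5000)
o1: d²=1 ≤ ρ²=14; F_rep = 8·(0,1)/1² = (0.0000,8.0000)
o2: d²=250 > ρ²=14 → inactive
F = F_att + ΣF_rep = (10.0000,25.5000)
Δp = p'−p = (2.5000,6.3750); α = Δx/Fx = (5/2) / (10) = 1/4
check: Δy/Fy = (51/8) / (51/2) = 1/4 ✓

α = 1/4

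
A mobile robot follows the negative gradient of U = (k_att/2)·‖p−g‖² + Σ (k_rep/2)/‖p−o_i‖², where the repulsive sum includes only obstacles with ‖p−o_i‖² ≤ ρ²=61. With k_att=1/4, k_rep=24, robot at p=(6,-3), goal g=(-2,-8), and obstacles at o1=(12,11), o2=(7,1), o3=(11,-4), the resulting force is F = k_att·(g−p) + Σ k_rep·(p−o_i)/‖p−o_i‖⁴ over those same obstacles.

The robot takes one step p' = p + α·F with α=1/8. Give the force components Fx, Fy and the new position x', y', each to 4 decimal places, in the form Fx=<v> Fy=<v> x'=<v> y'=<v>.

Fx=-2.2606 Fy=-1.5467 x'=5.7174 y'=-3.1933

F_att = 1/4·(g−p) = 1/4·(-8,-5) = (-2.0000,-1.2500)
o1: d²=232 > ρ²=61 → inactive
o2: d²=17 ≤ ρ²=61; F_rep = 24·(-1,-4)/17² = (-0.0830,-0.3322)
o3: d²=26 ≤ ρ²=61; F_rep = 24·(-5,1)/26² = (-0.1775,0.0355)
F = F_att + ΣF_rep = (-2.2606,-1.5467)
p' = p + 1/8·F = (5.7174,-3.1933)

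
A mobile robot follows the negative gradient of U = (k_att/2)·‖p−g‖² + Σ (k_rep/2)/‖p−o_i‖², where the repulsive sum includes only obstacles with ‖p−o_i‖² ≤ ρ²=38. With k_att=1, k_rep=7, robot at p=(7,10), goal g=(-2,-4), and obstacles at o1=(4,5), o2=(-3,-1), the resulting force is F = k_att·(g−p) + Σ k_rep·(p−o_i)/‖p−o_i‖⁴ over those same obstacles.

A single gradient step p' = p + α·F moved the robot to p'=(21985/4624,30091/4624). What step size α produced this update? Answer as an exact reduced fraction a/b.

α = 1/4

F_att = 1·(g−p) = 1·(-9,-14) = (-9.0000,-14.0000)
o1: d²=34 ≤ ρ²=38; F_rep = 7·(3,5)/34² = (0.0182,0.0303)
o2: d²=221 > ρ²=38 → inactive
F = F_att + ΣF_rep = (-8.9818,-13.9697)
Δp = p'−p = (-2.2455,-3.4924); α = Δx/Fx = (-10383/4624) / (-10383/1156) = 1/4
check: Δy/Fy = (-16149/4624) / (-16149/1156) = 1/4 ✓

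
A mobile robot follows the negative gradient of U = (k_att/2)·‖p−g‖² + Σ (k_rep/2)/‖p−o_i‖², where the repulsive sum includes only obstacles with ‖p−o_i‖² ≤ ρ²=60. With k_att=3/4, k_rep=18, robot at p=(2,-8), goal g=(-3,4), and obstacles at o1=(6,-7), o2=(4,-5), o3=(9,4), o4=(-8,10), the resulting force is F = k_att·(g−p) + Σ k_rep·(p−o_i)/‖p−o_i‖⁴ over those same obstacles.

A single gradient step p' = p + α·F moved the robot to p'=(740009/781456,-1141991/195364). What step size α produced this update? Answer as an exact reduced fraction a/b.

F_att = 3/4·(g−p) = 3/4·(-5,12) = (-3.7500,9.0000)
o1: d²=17 ≤ ρ²=60; F_rep = 18·(-4,-1)/17² = (-0.2491,-0.0623)
o2: d²=13 ≤ ρ²=60; F_rep = 18·(-2,-3)/13² = (-0.2130,-0.3195)
o3: d²=193 > ρ²=60 → inactive
o4: d²=424 > ρ²=60 → inactive
F = F_att + ΣF_rep = (-4.2122,8.6182)
Δp = p'−p = (-1.0530,2.1545); α = Δx/Fx = (-822903/781456) / (-822903/195364) = 1/4
check: Δy/Fy = (420921/195364) / (420921/48841) = 1/4 ✓

α = 1/4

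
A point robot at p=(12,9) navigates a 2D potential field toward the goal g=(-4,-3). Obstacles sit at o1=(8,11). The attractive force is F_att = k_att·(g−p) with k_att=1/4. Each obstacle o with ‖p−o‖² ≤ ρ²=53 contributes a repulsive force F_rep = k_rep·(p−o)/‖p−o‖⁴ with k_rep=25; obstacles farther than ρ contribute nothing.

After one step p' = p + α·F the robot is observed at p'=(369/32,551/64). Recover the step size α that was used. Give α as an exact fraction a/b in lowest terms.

α = 1/8

F_att = 1/4·(g−p) = 1/4·(-16,-12) = (-4.0000,-3.0000)
o1: d²=20 ≤ ρ²=53; F_rep = 25·(4,-2)/20² = (0.2500,-0.1250)
F = F_att + ΣF_rep = (-3.7500,-3.1250)
Δp = p'−p = (-0.4688,-0.3906); α = Δx/Fx = (-15/32) / (-15/4) = 1/8
check: Δy/Fy = (-25/64) / (-25/8) = 1/8 ✓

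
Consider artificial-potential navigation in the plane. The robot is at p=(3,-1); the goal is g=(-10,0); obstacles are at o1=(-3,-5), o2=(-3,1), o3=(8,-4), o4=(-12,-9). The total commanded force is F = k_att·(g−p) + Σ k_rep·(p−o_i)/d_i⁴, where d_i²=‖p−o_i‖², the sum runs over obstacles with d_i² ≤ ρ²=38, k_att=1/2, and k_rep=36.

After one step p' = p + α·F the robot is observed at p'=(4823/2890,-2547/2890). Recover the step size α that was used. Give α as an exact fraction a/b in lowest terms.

α = 1/5

F_att = 1/2·(g−p) = 1/2·(-13,1) = (-6.5000,0.5000)
o1: d²=52 > ρ²=38 → inactive
o2: d²=40 > ρ²=38 → inactive
o3: d²=34 ≤ ρ²=38; F_rep = 36·(-5,3)/34² = (-0.1557,0.0934)
o4: d²=289 > ρ²=38 → inactive
F = F_att + ΣF_rep = (-6.6557,0.5934)
Δp = p'−p = (-1.3311,0.1187); α = Δx/Fx = (-3847/2890) / (-3847/578) = 1/5
check: Δy/Fy = (343/2890) / (343/578) = 1/5 ✓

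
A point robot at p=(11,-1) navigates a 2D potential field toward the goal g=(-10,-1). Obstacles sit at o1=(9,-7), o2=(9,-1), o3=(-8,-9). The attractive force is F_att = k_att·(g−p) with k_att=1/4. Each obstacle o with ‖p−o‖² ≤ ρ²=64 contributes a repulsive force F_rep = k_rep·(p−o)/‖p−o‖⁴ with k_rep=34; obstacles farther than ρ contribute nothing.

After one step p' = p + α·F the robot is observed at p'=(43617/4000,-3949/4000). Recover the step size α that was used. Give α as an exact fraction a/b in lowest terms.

α = 1/10

F_att = 1/4·(g−p) = 1/4·(-21,0) = (-5.2500,0.0000)
o1: d²=40 ≤ ρ²=64; F_rep = 34·(2,6)/40² = (0.0425,0.1275)
o2: d²=4 ≤ ρ²=64; F_rep = 34·(2,0)/4² = (4.2500,0.0000)
o3: d²=425 > ρ²=64 → inactive
F = F_att + ΣF_rep = (-0.9575,0.1275)
Δp = p'−p = (-0.0958,0.0127); α = Δx/Fx = (-383/4000) / (-383/400) = 1/10
check: Δy/Fy = (51/4000) / (51/400) = 1/10 ✓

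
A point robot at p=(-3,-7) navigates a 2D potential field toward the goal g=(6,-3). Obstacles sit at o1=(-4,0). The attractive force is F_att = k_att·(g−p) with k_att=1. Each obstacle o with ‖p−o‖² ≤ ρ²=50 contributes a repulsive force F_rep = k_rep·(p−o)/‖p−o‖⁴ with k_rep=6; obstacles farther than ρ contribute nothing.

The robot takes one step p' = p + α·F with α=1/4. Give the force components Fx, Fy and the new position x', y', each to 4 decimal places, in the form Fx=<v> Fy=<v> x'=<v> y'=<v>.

F_att = 1·(g−p) = 1·(9,4) = (9.0000,4.0000)
o1: d²=50 ≤ ρ²=50; F_rep = 6·(1,-7)/50² = (0.0024,-0.0168)
F = F_att + ΣF_rep = (9.0024,3.9832)
p' = p + 1/4·F = (-0.7494,-6.0042)

Fx=9.0024 Fy=3.9832 x'=-0.7494 y'=-6.0042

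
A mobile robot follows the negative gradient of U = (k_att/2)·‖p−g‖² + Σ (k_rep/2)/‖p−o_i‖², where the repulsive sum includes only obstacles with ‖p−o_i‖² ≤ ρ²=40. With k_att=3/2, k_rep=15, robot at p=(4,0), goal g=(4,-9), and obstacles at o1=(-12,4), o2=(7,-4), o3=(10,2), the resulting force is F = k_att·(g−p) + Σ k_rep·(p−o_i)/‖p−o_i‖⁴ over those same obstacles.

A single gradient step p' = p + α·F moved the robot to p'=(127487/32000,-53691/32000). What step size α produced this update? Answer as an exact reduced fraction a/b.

F_att = 3/2·(g−p) = 3/2·(0,-9) = (0.0000,-13.5000)
o1: d²=272 > ρ²=40 → inactive
o2: d²=25 ≤ ρ²=40; F_rep = 15·(-3,4)/25² = (-0.0720,0.0960)
o3: d²=40 ≤ ρ²=40; F_rep = 15·(-6,-2)/40² = (-0.0563,-0.0187)
F = F_att + ΣF_rep = (-0.1283,-13.4228)
Δp = p'−p = (-0.0160,-1.6778); α = Δx/Fx = (-513/32000) / (-513/4000) = 1/8
check: Δy/Fy = (-53691/32000) / (-53691/4000) = 1/8 ✓

α = 1/8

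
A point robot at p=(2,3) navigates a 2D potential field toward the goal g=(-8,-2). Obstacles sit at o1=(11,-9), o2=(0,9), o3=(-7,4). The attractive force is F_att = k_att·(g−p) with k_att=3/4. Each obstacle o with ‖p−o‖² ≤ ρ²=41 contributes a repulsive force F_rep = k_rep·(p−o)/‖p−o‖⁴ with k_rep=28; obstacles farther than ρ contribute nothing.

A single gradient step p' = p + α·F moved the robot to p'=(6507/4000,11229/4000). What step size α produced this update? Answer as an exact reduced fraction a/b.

α = 1/20

F_att = 3/4·(g−p) = 3/4·(-10,-5) = (-7.5000,-3.7500)
o1: d²=225 > ρ²=41 → inactive
o2: d²=40 ≤ ρ²=41; F_rep = 28·(2,-6)/40² = (0.0350,-0.1050)
o3: d²=82 > ρ²=41 → inactive
F = F_att + ΣF_rep = (-7.4650,-3.8550)
Δp = p'−p = (-0.3733,-0.1928); α = Δx/Fx = (-1493/4000) / (-1493/200) = 1/20
check: Δy/Fy = (-771/4000) / (-771/200) = 1/20 ✓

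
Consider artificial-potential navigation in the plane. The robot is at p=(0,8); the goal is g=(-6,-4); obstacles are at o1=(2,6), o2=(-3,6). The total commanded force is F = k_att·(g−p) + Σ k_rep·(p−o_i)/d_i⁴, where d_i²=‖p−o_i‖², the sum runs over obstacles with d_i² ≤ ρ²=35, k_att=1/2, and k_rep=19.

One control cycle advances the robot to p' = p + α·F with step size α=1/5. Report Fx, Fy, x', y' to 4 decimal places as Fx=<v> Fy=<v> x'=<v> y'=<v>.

Fx=-3.2565 Fy=-5.1814 x'=-0.6513 y'=6.9637

F_att = 1/2·(g−p) = 1/2·(-6,-12) = (-3.0000,-6.0000)
o1: d²=8 ≤ ρ²=35; F_rep = 19·(-2,2)/8² = (-0.5938,0.5938)
o2: d²=13 ≤ ρ²=35; F_rep = 19·(3,2)/13² = (0.3373,0.2249)
F = F_att + ΣF_rep = (-3.2565,-5.1814)
p' = p + 1/5·F = (-0.6513,6.9637)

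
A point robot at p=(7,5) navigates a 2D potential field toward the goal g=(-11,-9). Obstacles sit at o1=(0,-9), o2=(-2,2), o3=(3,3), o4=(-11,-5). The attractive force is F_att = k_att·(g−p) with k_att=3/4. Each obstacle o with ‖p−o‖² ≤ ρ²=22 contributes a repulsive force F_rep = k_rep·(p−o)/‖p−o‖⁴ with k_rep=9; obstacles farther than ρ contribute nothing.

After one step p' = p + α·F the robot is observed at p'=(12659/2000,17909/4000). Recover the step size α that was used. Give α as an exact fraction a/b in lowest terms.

α = 1/20

F_att = 3/4·(g−p) = 3/4·(-18,-14) = (-13.5000,-10.5000)
o1: d²=245 > ρ²=22 → inactive
o2: d²=90 > ρ²=22 → inactive
o3: d²=20 ≤ ρ²=22; F_rep = 9·(4,2)/20² = (0.0900,0.0450)
o4: d²=424 > ρ²=22 → inactive
F = F_att + ΣF_rep = (-13.4100,-10.4550)
Δp = p'−p = (-0.6705,-0.5228); α = Δx/Fx = (-1341/2000) / (-1341/100) = 1/20
check: Δy/Fy = (-2091/4000) / (-2091/200) = 1/20 ✓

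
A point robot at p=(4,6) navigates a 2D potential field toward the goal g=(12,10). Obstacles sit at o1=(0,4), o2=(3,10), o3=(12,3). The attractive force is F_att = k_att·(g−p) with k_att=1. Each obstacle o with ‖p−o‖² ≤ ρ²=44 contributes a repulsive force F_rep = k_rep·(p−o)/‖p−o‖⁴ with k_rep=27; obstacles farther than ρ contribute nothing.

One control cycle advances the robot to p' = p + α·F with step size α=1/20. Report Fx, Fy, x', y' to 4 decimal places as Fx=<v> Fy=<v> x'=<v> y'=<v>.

Fx=8.3634 Fy=3.7613 x'=4.4182 y'=6.1881

F_att = 1·(g−p) = 1·(8,4) = (8.0000,4.0000)
o1: d²=20 ≤ ρ²=44; F_rep = 27·(4,2)/20² = (0.2700,0.1350)
o2: d²=17 ≤ ρ²=44; F_rep = 27·(1,-4)/17² = (0.0934,-0.3737)
o3: d²=73 > ρ²=44 → inactive
F = F_att + ΣF_rep = (8.3634,3.7613)
p' = p + 1/20·F = (4.4182,6.1881)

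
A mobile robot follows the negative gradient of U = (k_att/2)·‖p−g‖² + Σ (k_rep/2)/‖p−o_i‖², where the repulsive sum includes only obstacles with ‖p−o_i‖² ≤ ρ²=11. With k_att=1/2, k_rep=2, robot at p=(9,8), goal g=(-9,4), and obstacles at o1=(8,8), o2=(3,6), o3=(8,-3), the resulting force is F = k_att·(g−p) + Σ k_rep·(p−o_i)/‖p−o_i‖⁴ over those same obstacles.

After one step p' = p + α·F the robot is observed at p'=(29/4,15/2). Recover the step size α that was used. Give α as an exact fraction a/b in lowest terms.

F_att = 1/2·(g−p) = 1/2·(-18,-4) = (-9.0000,-2.0000)
o1: d²=1 ≤ ρ²=11; F_rep = 2·(1,0)/1² = (2.0000,0.0000)
o2: d²=40 > ρ²=11 → inactive
o3: d²=122 > ρ²=11 → inactive
F = F_att + ΣF_rep = (-7.0000,-2.0000)
Δp = p'−p = (-1.7500,-0.5000); α = Δx/Fx = (-7/4) / (-7) = 1/4
check: Δy/Fy = (-1/2) / (-2) = 1/4 ✓

α = 1/4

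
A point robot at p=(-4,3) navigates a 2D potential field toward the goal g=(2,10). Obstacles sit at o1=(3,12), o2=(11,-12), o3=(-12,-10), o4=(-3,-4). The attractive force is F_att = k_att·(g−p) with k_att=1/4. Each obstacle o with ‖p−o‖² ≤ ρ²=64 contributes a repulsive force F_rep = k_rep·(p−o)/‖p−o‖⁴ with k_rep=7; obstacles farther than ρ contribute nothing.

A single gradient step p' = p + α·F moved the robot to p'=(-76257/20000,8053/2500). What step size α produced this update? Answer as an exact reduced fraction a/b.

α = 1/8

F_att = 1/4·(g−p) = 1/4·(6,7) = (1.5000,1.7500)
o1: d²=130 > ρ²=64 → inactive
o2: d²=450 > ρ²=64 → inactive
o3: d²=233 > ρ²=64 → inactive
o4: d²=50 ≤ ρ²=64; F_rep = 7·(-1,7)/50² = (-0.0028,0.0196)
F = F_att + ΣF_rep = (1.4972,1.7696)
Δp = p'−p = (0.1872,0.2212); α = Δx/Fx = (3743/20000) / (3743/2500) = 1/8
check: Δy/Fy = (553/2500) / (1106/625) = 1/8 ✓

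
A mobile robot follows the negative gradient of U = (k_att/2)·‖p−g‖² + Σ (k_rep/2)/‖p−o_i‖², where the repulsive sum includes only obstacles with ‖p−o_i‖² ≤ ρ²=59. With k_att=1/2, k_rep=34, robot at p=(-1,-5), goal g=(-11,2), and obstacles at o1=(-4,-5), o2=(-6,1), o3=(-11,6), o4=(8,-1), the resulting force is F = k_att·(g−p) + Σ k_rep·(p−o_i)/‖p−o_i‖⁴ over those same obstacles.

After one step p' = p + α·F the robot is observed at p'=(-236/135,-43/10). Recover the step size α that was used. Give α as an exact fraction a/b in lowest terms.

F_att = 1/2·(g−p) = 1/2·(-10,7) = (-5.0000,3.5000)
o1: d²=9 ≤ ρ²=59; F_rep = 34·(3,0)/9² = (1.2593,0.0000)
o2: d²=61 > ρ²=59 → inactive
o3: d²=221 > ρ²=59 → inactive
o4: d²=97 > ρ²=59 → inactive
F = F_att + ΣF_rep = (-3.7407,3.5000)
Δp = p'−p = (-0.7481,0.7000); α = Δx/Fx = (-101/135) / (-101/27) = 1/5
check: Δy/Fy = (7/10) / (7/2) = 1/5 ✓

α = 1/5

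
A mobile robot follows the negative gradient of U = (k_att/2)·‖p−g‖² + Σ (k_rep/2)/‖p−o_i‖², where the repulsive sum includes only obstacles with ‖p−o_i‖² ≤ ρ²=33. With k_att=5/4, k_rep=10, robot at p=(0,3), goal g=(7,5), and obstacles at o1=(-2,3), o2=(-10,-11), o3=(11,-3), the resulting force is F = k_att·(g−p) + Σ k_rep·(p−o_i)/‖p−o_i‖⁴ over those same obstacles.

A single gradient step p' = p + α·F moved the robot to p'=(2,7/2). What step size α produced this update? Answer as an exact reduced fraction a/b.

α = 1/5

F_att = 5/4·(g−p) = 5/4·(7,2) = (8.7500,2.5000)
o1: d²=4 ≤ ρ²=33; F_rep = 10·(2,0)/4² = (1.2500,0.0000)
o2: d²=296 > ρ²=33 → inactive
o3: d²=157 > ρ²=33 → inactive
F = F_att + ΣF_rep = (10.0000,2.5000)
Δp = p'−p = (2.0000,0.5000); α = Δx/Fx = (2) / (10) = 1/5
check: Δy/Fy = (1/2) / (5/2) = 1/5 ✓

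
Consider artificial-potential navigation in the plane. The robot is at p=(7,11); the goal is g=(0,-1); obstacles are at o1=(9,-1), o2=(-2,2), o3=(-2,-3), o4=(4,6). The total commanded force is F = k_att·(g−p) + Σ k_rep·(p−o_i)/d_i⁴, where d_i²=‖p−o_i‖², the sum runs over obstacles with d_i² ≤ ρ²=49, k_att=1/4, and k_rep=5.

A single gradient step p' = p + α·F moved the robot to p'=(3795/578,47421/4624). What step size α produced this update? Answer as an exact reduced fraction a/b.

α = 1/4

F_att = 1/4·(g−p) = 1/4·(-7,-12) = (-1.7500,-3.0000)
o1: d²=148 > ρ²=49 → inactive
o2: d²=162 > ρ²=49 → inactive
o3: d²=277 > ρ²=49 → inactive
o4: d²=34 ≤ ρ²=49; F_rep = 5·(3,5)/34² = (0.0130,0.0216)
F = F_att + ΣF_rep = (-1.7370,-2.9784)
Δp = p'−p = (-0.4343,-0.7446); α = Δx/Fx = (-251/578) / (-502/289) = 1/4
check: Δy/Fy = (-3443/4624) / (-3443/1156) = 1/4 ✓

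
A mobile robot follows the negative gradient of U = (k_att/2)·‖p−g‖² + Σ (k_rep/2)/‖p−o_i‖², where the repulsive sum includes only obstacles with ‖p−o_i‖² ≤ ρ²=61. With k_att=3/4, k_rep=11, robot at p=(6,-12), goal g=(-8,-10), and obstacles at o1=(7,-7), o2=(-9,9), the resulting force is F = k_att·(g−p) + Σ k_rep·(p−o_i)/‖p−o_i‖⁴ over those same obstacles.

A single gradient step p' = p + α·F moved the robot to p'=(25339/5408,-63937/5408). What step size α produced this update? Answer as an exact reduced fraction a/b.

F_att = 3/4·(g−p) = 3/4·(-14,2) = (-10.5000,1.5000)
o1: d²=26 ≤ ρ²=61; F_rep = 11·(-1,-5)/26² = (-0.0163,-0.0814)
o2: d²=666 > ρ²=61 → inactive
F = F_att + ΣF_rep = (-10.5163,1.4186)
Δp = p'−p = (-1.3145,0.1773); α = Δx/Fx = (-7109/5408) / (-7109/676) = 1/8
check: Δy/Fy = (959/5408) / (959/676) = 1/8 ✓

α = 1/8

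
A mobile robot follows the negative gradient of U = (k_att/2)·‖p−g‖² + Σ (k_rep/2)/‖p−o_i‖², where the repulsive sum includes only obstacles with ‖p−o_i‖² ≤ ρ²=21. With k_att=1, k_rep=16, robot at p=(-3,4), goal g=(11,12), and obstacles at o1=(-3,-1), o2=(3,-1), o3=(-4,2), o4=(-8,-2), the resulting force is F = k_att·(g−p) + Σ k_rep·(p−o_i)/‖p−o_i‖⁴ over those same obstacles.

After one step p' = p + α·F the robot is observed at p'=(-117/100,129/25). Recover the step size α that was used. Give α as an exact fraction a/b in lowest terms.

α = 1/8

F_att = 1·(g−p) = 1·(14,8) = (14.0000,8.0000)
o1: d²=25 > ρ²=21 → inactive
o2: d²=61 > ρ²=21 → inactive
o3: d²=5 ≤ ρ²=21; F_rep = 16·(1,2)/5² = (0.6400,1.2800)
o4: d²=61 > ρ²=21 → inactive
F = F_att + ΣF_rep = (14.6400,9.2800)
Δp = p'−p = (1.8300,1.1600); α = Δx/Fx = (183/100) / (366/25) = 1/8
check: Δy/Fy = (29/25) / (232/25) = 1/8 ✓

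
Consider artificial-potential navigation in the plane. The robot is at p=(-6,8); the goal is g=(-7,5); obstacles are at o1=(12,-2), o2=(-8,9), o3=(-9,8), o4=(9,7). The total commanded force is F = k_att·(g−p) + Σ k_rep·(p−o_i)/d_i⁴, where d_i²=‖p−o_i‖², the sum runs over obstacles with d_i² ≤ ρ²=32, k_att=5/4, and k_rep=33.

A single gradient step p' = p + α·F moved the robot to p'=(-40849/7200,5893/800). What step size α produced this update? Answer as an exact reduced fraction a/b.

F_att = 5/4·(g−p) = 5/4·(-1,-3) = (-1.2500,-3.7500)
o1: d²=424 > ρ²=32 → inactive
o2: d²=5 ≤ ρ²=32; F_rep = 33·(2,-1)/5² = (2.6400,-1.3200)
o3: d²=9 ≤ ρ²=32; F_rep = 33·(3,0)/9² = (1.2222,0.0000)
o4: d²=226 > ρ²=32 → inactive
F = F_att + ΣF_rep = (2.6122,-5.0700)
Δp = p'−p = (0.3265,-0.6338); α = Δx/Fx = (2351/7200) / (2351/900) = 1/8
check: Δy/Fy = (-507/800) / (-507/100) = 1/8 ✓

α = 1/8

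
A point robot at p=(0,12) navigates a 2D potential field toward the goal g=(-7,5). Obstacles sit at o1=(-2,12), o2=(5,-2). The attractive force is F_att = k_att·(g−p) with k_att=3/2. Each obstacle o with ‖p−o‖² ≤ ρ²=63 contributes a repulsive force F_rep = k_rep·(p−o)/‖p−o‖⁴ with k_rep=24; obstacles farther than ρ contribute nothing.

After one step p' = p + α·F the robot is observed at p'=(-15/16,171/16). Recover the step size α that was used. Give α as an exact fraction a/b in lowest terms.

α = 1/8

F_att = 3/2·(g−p) = 3/2·(-7,-7) = (-10.5000,-10.5000)
o1: d²=4 ≤ ρ²=63; F_rep = 24·(2,0)/4² = (3.0000,0.0000)
o2: d²=221 > ρ²=63 → inactive
F = F_att + ΣF_rep = (-7.5000,-10.5000)
Δp = p'−p = (-0.9375,-1.3125); α = Δx/Fx = (-15/16) / (-15/2) = 1/8
check: Δy/Fy = (-21/16) / (-21/2) = 1/8 ✓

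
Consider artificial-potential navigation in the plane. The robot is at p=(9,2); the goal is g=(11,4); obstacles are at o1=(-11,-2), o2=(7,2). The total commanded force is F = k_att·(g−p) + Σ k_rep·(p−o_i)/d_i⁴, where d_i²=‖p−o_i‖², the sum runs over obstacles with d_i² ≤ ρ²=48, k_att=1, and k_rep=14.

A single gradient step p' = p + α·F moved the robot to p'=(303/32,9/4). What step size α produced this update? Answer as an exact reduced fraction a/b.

F_att = 1·(g−p) = 1·(2,2) = (2.0000,2.0000)
o1: d²=416 > ρ²=48 → inactive
o2: d²=4 ≤ ρ²=48; F_rep = 14·(2,0)/4² = (1.7500,0.0000)
F = F_att + ΣF_rep = (3.7500,2.0000)
Δp = p'−p = (0.4688,0.2500); α = Δx/Fx = (15/32) / (15/4) = 1/8
check: Δy/Fy = (1/4) / (2) = 1/8 ✓

α = 1/8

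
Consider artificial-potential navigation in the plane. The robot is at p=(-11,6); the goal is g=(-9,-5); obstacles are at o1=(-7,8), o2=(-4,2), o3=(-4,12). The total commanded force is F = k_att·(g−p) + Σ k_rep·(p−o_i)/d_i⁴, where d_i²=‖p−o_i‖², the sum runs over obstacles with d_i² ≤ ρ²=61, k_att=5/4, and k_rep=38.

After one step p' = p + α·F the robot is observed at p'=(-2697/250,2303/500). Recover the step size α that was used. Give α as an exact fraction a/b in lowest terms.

F_att = 5/4·(g−p) = 5/4·(2,-11) = (2.5000,-13.7500)
o1: d²=20 ≤ ρ²=61; F_rep = 38·(-4,-2)/20² = (-0.3800,-0.1900)
o2: d²=65 > ρ²=61 → inactive
o3: d²=85 > ρ²=61 → inactive
F = F_att + ΣF_rep = (2.1200,-13.9400)
Δp = p'−p = (0.2120,-1.3940); α = Δx/Fx = (53/250) / (53/25) = 1/10
check: Δy/Fy = (-697/500) / (-697/50) = 1/10 ✓

α = 1/10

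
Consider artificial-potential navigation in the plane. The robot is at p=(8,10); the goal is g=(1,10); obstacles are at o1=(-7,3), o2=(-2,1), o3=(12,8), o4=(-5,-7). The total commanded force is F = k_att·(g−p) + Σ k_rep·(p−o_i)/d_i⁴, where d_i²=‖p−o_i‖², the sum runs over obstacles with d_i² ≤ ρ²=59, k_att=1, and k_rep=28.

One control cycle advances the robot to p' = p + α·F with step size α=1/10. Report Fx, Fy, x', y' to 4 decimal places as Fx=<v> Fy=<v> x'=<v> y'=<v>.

Fx=-7.2800 Fy=0.1400 x'=7.2720 y'=10.0140

F_att = 1·(g−p) = 1·(-7,0) = (-7.0000,0.0000)
o1: d²=274 > ρ²=59 → inactive
o2: d²=181 > ρ²=59 → inactive
o3: d²=20 ≤ ρ²=59; F_rep = 28·(-4,2)/20² = (-0.2800,0.1400)
o4: d²=458 > ρ²=59 → inactive
F = F_att + ΣF_rep = (-7.2800,0.1400)
p' = p + 1/10·F = (7.2720,10.0140)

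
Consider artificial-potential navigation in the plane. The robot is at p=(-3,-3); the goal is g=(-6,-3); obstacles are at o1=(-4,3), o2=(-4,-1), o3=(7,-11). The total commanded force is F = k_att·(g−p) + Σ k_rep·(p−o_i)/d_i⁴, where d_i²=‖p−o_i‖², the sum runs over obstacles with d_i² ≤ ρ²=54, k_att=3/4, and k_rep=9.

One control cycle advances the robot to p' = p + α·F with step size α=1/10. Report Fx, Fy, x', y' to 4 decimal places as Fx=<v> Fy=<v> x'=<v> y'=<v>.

F_att = 3/4·(g−p) = 3/4·(-3,0) = (-2.2500,0.0000)
o1: d²=37 ≤ ρ²=54; F_rep = 9·(1,-6)/37² = (0.0066,-0.0394)
o2: d²=5 ≤ ρ²=54; F_rep = 9·(1,-2)/5² = (0.3600,-0.7200)
o3: d²=164 > ρ²=54 → inactive
F = F_att + ΣF_rep = (-1.8834,-0.7594)
p' = p + 1/10·F = (-3.1883,-3.0759)

Fx=-1.8834 Fy=-0.7594 x'=-3.1883 y'=-3.0759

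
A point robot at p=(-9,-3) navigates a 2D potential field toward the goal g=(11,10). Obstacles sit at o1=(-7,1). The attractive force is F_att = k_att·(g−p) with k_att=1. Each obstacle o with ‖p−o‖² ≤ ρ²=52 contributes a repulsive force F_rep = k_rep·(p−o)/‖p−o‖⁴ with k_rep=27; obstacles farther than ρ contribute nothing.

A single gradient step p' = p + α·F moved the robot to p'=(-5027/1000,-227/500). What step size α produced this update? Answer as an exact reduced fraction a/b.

α = 1/5

F_att = 1·(g−p) = 1·(20,13) = (20.0000,13.0000)
o1: d²=20 ≤ ρ²=52; F_rep = 27·(-2,-4)/20² = (-0.1350,-0.2700)
F = F_att + ΣF_rep = (19.8650,12.7300)
Δp = p'−p = (3.9730,2.5460); α = Δx/Fx = (3973/1000) / (3973/200) = 1/5
check: Δy/Fy = (1273/500) / (1273/100) = 1/5 ✓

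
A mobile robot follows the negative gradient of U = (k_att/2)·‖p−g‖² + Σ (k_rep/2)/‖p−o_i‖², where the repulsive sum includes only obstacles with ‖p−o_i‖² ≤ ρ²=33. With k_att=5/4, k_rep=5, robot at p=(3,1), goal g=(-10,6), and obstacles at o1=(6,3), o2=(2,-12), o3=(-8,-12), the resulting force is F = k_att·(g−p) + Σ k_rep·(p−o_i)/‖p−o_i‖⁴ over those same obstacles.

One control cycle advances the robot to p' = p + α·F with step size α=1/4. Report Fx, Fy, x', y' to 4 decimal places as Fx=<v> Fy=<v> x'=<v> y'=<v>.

Fx=-16.3388 Fy=6.1908 x'=-1.0847 y'=2.5477

F_att = 5/4·(g−p) = 5/4·(-13,5) = (-16.2500,6.2500)
o1: d²=13 ≤ ρ²=33; F_rep = 5·(-3,-2)/13² = (-0.0888,-0.0592)
o2: d²=170 > ρ²=33 → inactive
o3: d²=290 > ρ²=33 → inactive
F = F_att + ΣF_rep = (-16.3388,6.1908)
p' = p + 1/4·F = (-1.0847,2.5477)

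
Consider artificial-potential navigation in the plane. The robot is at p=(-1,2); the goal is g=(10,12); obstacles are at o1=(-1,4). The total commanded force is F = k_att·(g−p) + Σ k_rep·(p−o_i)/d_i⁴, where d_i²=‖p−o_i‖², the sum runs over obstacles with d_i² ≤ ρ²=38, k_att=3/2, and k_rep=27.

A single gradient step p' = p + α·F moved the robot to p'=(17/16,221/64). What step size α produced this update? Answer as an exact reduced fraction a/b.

α = 1/8

F_att = 3/2·(g−p) = 3/2·(11,10) = (16.5000,15.0000)
o1: d²=4 ≤ ρ²=38; F_rep = 27·(0,-2)/4² = (0.0000,-3.3750)
F = F_att + ΣF_rep = (16.5000,11.6250)
Δp = p'−p = (2.0625,1.4531); α = Δx/Fx = (33/16) / (33/2) = 1/8
check: Δy/Fy = (93/64) / (93/8) = 1/8 ✓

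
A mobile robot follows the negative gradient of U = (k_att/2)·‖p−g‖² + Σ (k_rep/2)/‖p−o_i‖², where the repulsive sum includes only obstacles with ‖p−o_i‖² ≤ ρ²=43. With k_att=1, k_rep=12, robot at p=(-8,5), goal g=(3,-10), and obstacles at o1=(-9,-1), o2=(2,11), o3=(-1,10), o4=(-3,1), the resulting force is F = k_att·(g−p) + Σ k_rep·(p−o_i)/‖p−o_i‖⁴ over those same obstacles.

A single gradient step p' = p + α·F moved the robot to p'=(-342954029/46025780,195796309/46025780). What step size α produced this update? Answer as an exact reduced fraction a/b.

F_att = 1·(g−p) = 1·(11,-15) = (11.0000,-15.0000)
o1: d²=37 ≤ ρ²=43; F_rep = 12·(1,6)/37² = (0.0088,0.0526)
o2: d²=136 > ρ²=43 → inactive
o3: d²=74 > ρ²=43 → inactive
o4: d²=41 ≤ ρ²=43; F_rep = 12·(-5,4)/41² = (-0.0357,0.0286)
F = F_att + ΣF_rep = (10.9731,-14.9189)
Δp = p'−p = (0.5487,-0.7459); α = Δx/Fx = (25252211/46025780) / (25252211/2301289) = 1/20
check: Δy/Fy = (-34332591/46025780) / (-34332591/2301289) = 1/20 ✓

α = 1/20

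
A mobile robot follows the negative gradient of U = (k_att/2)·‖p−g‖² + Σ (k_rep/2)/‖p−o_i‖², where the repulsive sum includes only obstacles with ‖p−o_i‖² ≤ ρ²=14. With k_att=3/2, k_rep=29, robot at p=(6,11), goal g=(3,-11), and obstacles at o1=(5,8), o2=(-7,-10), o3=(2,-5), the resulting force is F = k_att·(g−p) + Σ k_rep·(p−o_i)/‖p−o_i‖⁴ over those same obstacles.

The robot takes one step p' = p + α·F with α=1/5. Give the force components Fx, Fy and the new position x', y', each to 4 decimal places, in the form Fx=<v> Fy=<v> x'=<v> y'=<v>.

Fx=-4.2100 Fy=-32.1300 x'=5.1580 y'=4.5740

F_att = 3/2·(g−p) = 3/2·(-3,-22) = (-4.5000,-33.0000)
o1: d²=10 ≤ ρ²=14; F_rep = 29·(1,3)/10² = (0.2900,0.8700)
o2: d²=610 > ρ²=14 → inactive
o3: d²=272 > ρ²=14 → inactive
F = F_att + ΣF_rep = (-4.2100,-32.1300)
p' = p + 1/5·F = (5.1580,4.5740)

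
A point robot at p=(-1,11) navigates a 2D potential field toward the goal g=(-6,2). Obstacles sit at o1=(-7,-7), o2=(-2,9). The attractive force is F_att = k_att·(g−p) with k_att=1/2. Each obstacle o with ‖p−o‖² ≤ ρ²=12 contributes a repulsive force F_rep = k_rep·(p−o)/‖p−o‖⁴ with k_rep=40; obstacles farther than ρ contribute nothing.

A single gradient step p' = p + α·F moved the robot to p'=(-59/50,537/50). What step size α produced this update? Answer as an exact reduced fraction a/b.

α = 1/5

F_att = 1/2·(g−p) = 1/2·(-5,-9) = (-2.5000,-4.5000)
o1: d²=360 > ρ²=12 → inactive
o2: d²=5 ≤ ρ²=12; F_rep = 40·(1,2)/5² = (1.6000,3.2000)
F = F_att + ΣF_rep = (-0.9000,-1.3000)
Δp = p'−p = (-0.1800,-0.2600); α = Δx/Fx = (-9/50) / (-9/10) = 1/5
check: Δy/Fy = (-13/50) / (-13/10) = 1/5 ✓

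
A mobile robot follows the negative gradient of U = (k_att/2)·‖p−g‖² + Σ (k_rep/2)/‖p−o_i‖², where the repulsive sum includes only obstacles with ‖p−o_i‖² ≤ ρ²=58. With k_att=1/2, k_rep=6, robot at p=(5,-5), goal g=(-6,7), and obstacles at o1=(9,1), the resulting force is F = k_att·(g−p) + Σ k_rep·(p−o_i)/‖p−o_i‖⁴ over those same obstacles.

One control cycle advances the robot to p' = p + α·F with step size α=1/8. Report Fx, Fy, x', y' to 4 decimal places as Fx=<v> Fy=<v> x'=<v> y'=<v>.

Fx=-5.5089 Fy=5.9867 x'=4.3114 y'=-4.2517

F_att = 1/2·(g−p) = 1/2·(-11,12) = (-5.5000,6.0000)
o1: d²=52 ≤ ρ²=58; F_rep = 6·(-4,-6)/52² = (-0.0089,-0.0133)
F = F_att + ΣF_rep = (-5.5089,5.9867)
p' = p + 1/8·F = (4.3114,-4.2517)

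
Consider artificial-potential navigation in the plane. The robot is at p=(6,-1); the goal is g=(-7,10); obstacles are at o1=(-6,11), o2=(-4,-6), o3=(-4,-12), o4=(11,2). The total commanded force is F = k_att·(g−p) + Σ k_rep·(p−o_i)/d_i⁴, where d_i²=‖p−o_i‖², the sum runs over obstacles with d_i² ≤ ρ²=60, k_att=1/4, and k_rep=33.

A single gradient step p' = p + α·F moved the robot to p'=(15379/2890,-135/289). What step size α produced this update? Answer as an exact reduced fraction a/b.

F_att = 1/4·(g−p) = 1/4·(-13,11) = (-3.2500,2.7500)
o1: d²=288 > ρ²=60 → inactive
o2: d²=125 > ρ²=60 → inactive
o3: d²=221 > ρ²=60 → inactive
o4: d²=34 ≤ ρ²=60; F_rep = 33·(-5,-3)/34² = (-0.1427,-0.0856)
F = F_att + ΣF_rep = (-3.3927,2.6644)
Δp = p'−p = (-0.6785,0.5329); α = Δx/Fx = (-1961/2890) / (-1961/578) = 1/5
check: Δy/Fy = (154/289) / (770/289) = 1/5 ✓

α = 1/5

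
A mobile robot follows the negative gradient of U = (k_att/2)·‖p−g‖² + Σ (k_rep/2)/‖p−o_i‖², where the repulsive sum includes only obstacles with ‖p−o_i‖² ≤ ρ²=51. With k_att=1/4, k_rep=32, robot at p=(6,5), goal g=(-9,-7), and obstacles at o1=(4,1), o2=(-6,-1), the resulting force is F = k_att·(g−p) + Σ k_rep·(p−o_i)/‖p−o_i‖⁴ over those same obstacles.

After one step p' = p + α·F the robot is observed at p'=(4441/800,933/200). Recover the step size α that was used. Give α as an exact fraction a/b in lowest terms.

F_att = 1/4·(g−p) = 1/4·(-15,-12) = (-3.7500,-3.0000)
o1: d²=20 ≤ ρ²=51; F_rep = 32·(2,4)/20² = (0.1600,0.3200)
o2: d²=180 > ρ²=51 → inactive
F = F_att + ΣF_rep = (-3.5900,-2.6800)
Δp = p'−p = (-0.4487,-0.3350); α = Δx/Fx = (-359/800) / (-359/100) = 1/8
check: Δy/Fy = (-67/200) / (-67/25) = 1/8 ✓

α = 1/8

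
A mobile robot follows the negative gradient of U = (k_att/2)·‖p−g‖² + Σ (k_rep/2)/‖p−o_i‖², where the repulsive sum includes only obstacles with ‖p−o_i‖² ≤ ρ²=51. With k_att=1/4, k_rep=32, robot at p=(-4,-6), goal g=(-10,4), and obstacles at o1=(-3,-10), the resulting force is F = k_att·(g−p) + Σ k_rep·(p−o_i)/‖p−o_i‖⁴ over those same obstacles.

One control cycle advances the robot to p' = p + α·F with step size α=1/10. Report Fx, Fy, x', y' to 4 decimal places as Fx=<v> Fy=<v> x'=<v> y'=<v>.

F_att = 1/4·(g−p) = 1/4·(-6,10) = (-1.5000,2.5000)
o1: d²=17 ≤ ρ²=51; F_rep = 32·(-1,4)/17² = (-0.1107,0.4429)
F = F_att + ΣF_rep = (-1.6107,2.9429)
p' = p + 1/10·F = (-4.1611,-5.7057)

Fx=-1.6107 Fy=2.9429 x'=-4.1611 y'=-5.7057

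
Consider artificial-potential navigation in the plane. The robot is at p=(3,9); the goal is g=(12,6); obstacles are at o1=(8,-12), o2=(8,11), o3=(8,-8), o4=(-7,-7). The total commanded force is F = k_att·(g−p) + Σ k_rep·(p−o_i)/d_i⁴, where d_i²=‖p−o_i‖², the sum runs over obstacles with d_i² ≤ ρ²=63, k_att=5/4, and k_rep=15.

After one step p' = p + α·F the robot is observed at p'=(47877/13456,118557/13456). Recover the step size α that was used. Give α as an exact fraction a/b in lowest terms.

α = 1/20

F_att = 5/4·(g−p) = 5/4·(9,-3) = (11.2500,-3.7500)
o1: d²=466 > ρ²=63 → inactive
o2: d²=29 ≤ ρ²=63; F_rep = 15·(-5,-2)/29² = (-0.0892,-0.0357)
o3: d²=314 > ρ²=63 → inactive
o4: d²=356 > ρ²=63 → inactive
F = F_att + ΣF_rep = (11.1608,-3.7857)
Δp = p'−p = (0.5580,-0.1893); α = Δx/Fx = (7509/13456) / (37545/3364) = 1/20
check: Δy/Fy = (-2547/13456) / (-12735/3364) = 1/20 ✓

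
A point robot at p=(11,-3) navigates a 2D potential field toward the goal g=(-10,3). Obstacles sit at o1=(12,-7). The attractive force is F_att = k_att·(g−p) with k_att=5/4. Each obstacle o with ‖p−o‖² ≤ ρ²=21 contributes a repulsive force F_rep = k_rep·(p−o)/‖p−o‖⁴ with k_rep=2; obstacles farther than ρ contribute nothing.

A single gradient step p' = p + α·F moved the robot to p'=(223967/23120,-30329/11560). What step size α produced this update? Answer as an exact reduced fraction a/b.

α = 1/20

F_att = 5/4·(g−p) = 5/4·(-21,6) = (-26.2500,7.5000)
o1: d²=17 ≤ ρ²=21; F_rep = 2·(-1,4)/17² = (-0.0069,0.0277)
F = F_att + ΣF_rep = (-26.2569,7.5277)
Δp = p'−p = (-1.3128,0.3764); α = Δx/Fx = (-30353/23120) / (-30353/1156) = 1/20
check: Δy/Fy = (4351/11560) / (4351/578) = 1/20 ✓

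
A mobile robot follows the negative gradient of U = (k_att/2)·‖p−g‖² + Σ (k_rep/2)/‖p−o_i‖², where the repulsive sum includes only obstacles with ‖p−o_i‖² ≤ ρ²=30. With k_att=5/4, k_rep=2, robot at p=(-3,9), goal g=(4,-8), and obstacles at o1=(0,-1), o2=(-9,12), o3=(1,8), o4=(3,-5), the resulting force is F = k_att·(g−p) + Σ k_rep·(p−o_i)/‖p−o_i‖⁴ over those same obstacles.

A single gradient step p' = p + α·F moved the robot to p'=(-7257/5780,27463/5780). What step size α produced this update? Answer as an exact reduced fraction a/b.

F_att = 5/4·(g−p) = 5/4·(7,-17) = (8.7500,-21.2500)
o1: d²=109 > ρ²=30 → inactive
o2: d²=45 > ρ²=30 → inactive
o3: d²=17 ≤ ρ²=30; F_rep = 2·(-4,1)/17² = (-0.0277,0.0069)
o4: d²=232 > ρ²=30 → inactive
F = F_att + ΣF_rep = (8.7223,-21.2431)
Δp = p'−p = (1.7445,-4.2486); α = Δx/Fx = (10083/5780) / (10083/1156) = 1/5
check: Δy/Fy = (-24557/5780) / (-24557/1156) = 1/5 ✓

α = 1/5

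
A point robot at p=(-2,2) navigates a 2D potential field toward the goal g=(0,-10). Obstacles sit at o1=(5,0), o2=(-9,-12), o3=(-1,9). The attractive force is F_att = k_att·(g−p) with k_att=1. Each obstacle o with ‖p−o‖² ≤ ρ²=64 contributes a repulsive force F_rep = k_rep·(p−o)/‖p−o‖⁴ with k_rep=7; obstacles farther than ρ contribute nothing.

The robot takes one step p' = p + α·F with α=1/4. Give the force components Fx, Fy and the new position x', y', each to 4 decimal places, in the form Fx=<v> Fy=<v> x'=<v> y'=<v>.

Fx=1.9798 Fy=-12.0146 x'=-1.5051 y'=-1.0037

F_att = 1·(g−p) = 1·(2,-12) = (2.0000,-12.0000)
o1: d²=53 ≤ ρ²=64; F_rep = 7·(-7,2)/53² = (-0.0174,0.0050)
o2: d²=245 > ρ²=64 → inactive
o3: d²=50 ≤ ρ²=64; F_rep = 7·(-1,-7)/50² = (-0.0028,-0.0196)
F = F_att + ΣF_rep = (1.9798,-12.0146)
p' = p + 1/4·F = (-1.5051,-1.0037)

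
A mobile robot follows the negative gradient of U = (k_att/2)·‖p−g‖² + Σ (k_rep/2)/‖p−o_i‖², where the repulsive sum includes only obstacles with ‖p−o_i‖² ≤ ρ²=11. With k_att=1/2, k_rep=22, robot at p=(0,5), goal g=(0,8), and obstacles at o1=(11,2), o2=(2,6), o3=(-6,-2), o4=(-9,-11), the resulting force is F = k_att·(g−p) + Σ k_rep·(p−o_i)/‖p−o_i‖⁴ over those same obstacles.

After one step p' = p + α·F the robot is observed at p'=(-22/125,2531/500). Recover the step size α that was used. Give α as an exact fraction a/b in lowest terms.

F_att = 1/2·(g−p) = 1/2·(0,3) = (0.0000,1.5000)
o1: d²=130 > ρ²=11 → inactive
o2: d²=5 ≤ ρ²=11; F_rep = 22·(-2,-1)/5² = (-1.7600,-0.8800)
o3: d²=85 > ρ²=11 → inactive
o4: d²=337 > ρ²=11 → inactive
F = F_att + ΣF_rep = (-1.7600,0.6200)
Δp = p'−p = (-0.1760,0.0620); α = Δx/Fx = (-22/125) / (-44/25) = 1/10
check: Δy/Fy = (31/500) / (31/50) = 1/10 ✓

α = 1/10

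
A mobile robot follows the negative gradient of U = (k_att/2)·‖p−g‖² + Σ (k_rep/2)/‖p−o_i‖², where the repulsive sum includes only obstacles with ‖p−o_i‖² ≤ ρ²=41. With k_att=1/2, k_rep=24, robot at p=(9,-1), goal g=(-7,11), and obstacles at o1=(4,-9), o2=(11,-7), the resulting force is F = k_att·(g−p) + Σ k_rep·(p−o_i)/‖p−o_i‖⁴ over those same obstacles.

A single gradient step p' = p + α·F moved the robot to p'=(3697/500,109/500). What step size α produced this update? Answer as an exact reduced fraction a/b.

α = 1/5

F_att = 1/2·(g−p) = 1/2·(-16,12) = (-8.0000,6.0000)
o1: d²=89 > ρ²=41 → inactive
o2: d²=40 ≤ ρ²=41; F_rep = 24·(-2,6)/40² = (-0.0300,0.0900)
F = F_att + ΣF_rep = (-8.0300,6.0900)
Δp = p'−p = (-1.6060,1.2180); α = Δx/Fx = (-803/500) / (-803/100) = 1/5
check: Δy/Fy = (609/500) / (609/100) = 1/5 ✓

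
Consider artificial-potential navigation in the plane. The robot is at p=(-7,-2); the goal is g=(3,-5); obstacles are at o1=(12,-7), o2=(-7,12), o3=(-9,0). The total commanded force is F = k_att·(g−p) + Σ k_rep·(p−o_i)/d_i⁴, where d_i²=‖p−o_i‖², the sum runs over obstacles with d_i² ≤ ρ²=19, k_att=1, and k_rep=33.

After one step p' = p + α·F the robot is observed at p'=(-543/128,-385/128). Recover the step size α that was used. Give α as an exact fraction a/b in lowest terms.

α = 1/4

F_att = 1·(g−p) = 1·(10,-3) = (10.0000,-3.0000)
o1: d²=386 > ρ²=19 → inactive
o2: d²=196 > ρ²=19 → inactive
o3: d²=8 ≤ ρ²=19; F_rep = 33·(2,-2)/8² = (1.0312,-1.0312)
F = F_att + ΣF_rep = (11.0312,-4.0312)
Δp = p'−p = (2.7578,-1.0078); α = Δx/Fx = (353/128) / (353/32) = 1/4
check: Δy/Fy = (-129/128) / (-129/32) = 1/4 ✓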